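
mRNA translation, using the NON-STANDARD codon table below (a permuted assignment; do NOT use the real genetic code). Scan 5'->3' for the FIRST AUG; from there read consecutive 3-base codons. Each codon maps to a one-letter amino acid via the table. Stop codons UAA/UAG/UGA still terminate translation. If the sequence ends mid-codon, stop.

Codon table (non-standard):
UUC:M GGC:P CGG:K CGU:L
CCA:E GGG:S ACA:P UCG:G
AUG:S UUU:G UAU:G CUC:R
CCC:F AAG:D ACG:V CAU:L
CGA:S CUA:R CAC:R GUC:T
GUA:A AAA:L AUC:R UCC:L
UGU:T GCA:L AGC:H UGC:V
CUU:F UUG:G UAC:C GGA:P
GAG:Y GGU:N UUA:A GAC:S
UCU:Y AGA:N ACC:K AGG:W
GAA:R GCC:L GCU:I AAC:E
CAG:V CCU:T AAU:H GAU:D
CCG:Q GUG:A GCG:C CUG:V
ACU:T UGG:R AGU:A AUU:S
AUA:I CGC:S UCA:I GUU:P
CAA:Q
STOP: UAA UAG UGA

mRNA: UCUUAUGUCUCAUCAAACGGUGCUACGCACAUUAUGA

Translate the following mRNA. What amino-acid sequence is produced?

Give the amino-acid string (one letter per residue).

Answer: SYLQVARSPA

Derivation:
start AUG at pos 4
pos 4: AUG -> S; peptide=S
pos 7: UCU -> Y; peptide=SY
pos 10: CAU -> L; peptide=SYL
pos 13: CAA -> Q; peptide=SYLQ
pos 16: ACG -> V; peptide=SYLQV
pos 19: GUG -> A; peptide=SYLQVA
pos 22: CUA -> R; peptide=SYLQVAR
pos 25: CGC -> S; peptide=SYLQVARS
pos 28: ACA -> P; peptide=SYLQVARSP
pos 31: UUA -> A; peptide=SYLQVARSPA
pos 34: UGA -> STOP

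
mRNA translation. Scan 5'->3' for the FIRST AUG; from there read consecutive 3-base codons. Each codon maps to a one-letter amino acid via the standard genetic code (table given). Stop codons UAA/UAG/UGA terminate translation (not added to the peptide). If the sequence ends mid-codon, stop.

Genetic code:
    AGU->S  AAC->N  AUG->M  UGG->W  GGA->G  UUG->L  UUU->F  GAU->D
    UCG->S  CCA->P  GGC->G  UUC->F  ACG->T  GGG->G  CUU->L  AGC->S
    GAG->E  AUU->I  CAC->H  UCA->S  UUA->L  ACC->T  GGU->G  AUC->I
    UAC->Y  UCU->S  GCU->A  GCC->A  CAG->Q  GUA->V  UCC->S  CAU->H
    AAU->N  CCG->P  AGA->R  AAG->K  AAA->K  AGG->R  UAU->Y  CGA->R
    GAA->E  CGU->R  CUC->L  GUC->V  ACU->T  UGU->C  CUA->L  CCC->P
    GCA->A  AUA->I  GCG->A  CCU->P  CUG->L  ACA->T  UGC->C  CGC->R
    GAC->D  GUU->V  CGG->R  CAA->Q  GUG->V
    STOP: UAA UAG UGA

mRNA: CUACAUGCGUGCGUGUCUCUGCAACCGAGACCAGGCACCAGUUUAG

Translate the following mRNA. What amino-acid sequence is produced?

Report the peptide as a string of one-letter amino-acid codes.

start AUG at pos 4
pos 4: AUG -> M; peptide=M
pos 7: CGU -> R; peptide=MR
pos 10: GCG -> A; peptide=MRA
pos 13: UGU -> C; peptide=MRAC
pos 16: CUC -> L; peptide=MRACL
pos 19: UGC -> C; peptide=MRACLC
pos 22: AAC -> N; peptide=MRACLCN
pos 25: CGA -> R; peptide=MRACLCNR
pos 28: GAC -> D; peptide=MRACLCNRD
pos 31: CAG -> Q; peptide=MRACLCNRDQ
pos 34: GCA -> A; peptide=MRACLCNRDQA
pos 37: CCA -> P; peptide=MRACLCNRDQAP
pos 40: GUU -> V; peptide=MRACLCNRDQAPV
pos 43: UAG -> STOP

Answer: MRACLCNRDQAPV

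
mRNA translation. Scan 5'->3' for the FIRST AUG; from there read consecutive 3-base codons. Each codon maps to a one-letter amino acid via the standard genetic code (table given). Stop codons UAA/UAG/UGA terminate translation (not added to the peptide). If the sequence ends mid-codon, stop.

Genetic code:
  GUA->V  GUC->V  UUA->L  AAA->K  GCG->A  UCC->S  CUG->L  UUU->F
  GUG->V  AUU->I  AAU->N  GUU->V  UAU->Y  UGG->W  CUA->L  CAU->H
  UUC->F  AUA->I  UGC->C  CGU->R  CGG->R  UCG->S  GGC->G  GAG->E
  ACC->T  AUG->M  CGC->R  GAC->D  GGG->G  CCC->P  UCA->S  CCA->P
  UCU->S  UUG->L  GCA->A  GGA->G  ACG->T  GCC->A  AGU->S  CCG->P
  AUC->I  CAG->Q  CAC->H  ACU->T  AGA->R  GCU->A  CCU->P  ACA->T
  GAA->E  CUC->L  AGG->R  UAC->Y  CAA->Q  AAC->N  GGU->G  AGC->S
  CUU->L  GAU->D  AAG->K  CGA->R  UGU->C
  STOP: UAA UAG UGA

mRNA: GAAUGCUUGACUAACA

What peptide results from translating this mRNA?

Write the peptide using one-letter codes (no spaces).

Answer: MLD

Derivation:
start AUG at pos 2
pos 2: AUG -> M; peptide=M
pos 5: CUU -> L; peptide=ML
pos 8: GAC -> D; peptide=MLD
pos 11: UAA -> STOP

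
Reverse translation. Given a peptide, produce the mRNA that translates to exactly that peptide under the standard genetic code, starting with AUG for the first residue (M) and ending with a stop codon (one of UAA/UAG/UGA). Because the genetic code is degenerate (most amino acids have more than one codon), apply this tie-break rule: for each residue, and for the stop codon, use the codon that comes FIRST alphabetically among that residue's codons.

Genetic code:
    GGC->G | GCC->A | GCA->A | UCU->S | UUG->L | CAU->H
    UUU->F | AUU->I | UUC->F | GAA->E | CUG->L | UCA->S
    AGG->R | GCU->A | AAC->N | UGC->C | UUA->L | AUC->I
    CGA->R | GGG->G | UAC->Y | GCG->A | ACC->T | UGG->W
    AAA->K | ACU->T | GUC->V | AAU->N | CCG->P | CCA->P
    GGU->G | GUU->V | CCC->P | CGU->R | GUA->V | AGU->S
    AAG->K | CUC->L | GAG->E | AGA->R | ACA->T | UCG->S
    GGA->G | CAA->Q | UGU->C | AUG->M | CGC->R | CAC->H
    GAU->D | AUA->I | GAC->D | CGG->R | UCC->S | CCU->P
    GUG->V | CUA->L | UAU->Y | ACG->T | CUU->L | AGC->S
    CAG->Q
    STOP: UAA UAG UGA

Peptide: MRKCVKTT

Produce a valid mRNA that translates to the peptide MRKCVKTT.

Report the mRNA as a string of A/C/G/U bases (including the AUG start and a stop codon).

residue 1: M -> AUG (start codon)
residue 2: R codons sorted = AGA,AGG,CGA,CGC,CGG,CGU -> pick first = AGA
residue 3: K codons sorted = AAA,AAG -> pick first = AAA
residue 4: C codons sorted = UGC,UGU -> pick first = UGC
residue 5: V codons sorted = GUA,GUC,GUG,GUU -> pick first = GUA
residue 6: K codons sorted = AAA,AAG -> pick first = AAA
residue 7: T codons sorted = ACA,ACC,ACG,ACU -> pick first = ACA
residue 8: T codons sorted = ACA,ACC,ACG,ACU -> pick first = ACA
terminator: stop codons sorted = UAA,UAG,UGA -> pick first = UAA

Answer: mRNA: AUGAGAAAAUGCGUAAAAACAACAUAA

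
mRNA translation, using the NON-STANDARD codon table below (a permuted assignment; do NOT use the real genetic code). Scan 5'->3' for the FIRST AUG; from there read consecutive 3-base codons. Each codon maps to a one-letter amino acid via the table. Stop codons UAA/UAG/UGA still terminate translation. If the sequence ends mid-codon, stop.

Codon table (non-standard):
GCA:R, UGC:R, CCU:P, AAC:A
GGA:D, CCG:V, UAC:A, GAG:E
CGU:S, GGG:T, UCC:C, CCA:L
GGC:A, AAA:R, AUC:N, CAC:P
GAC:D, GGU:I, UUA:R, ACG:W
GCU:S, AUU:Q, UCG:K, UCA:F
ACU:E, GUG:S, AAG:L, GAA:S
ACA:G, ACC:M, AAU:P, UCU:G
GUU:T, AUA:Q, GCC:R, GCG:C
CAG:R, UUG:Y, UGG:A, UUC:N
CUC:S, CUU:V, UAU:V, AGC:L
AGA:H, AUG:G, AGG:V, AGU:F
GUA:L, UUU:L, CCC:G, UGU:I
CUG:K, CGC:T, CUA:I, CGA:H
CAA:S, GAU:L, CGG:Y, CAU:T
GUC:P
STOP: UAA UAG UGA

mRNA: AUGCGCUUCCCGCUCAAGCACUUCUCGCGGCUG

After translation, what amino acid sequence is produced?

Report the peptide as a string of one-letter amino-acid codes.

Answer: GTNVSLPNKYK

Derivation:
start AUG at pos 0
pos 0: AUG -> G; peptide=G
pos 3: CGC -> T; peptide=GT
pos 6: UUC -> N; peptide=GTN
pos 9: CCG -> V; peptide=GTNV
pos 12: CUC -> S; peptide=GTNVS
pos 15: AAG -> L; peptide=GTNVSL
pos 18: CAC -> P; peptide=GTNVSLP
pos 21: UUC -> N; peptide=GTNVSLPN
pos 24: UCG -> K; peptide=GTNVSLPNK
pos 27: CGG -> Y; peptide=GTNVSLPNKY
pos 30: CUG -> K; peptide=GTNVSLPNKYK
pos 33: only 0 nt remain (<3), stop (end of mRNA)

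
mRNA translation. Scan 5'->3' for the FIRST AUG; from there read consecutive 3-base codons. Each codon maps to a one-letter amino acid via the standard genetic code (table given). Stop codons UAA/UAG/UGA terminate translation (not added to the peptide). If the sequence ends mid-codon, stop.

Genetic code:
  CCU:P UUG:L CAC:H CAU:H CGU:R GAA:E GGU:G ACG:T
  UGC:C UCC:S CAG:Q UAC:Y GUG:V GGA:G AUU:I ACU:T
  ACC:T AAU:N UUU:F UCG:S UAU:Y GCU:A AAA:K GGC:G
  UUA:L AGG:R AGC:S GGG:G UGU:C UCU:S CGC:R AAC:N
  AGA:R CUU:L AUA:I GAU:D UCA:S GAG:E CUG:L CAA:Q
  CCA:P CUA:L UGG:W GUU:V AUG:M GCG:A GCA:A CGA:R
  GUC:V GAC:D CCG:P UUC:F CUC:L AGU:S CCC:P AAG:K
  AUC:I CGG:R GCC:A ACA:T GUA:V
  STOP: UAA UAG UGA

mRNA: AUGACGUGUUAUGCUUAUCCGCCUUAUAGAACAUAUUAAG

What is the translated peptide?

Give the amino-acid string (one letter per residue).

Answer: MTCYAYPPYRTY

Derivation:
start AUG at pos 0
pos 0: AUG -> M; peptide=M
pos 3: ACG -> T; peptide=MT
pos 6: UGU -> C; peptide=MTC
pos 9: UAU -> Y; peptide=MTCY
pos 12: GCU -> A; peptide=MTCYA
pos 15: UAU -> Y; peptide=MTCYAY
pos 18: CCG -> P; peptide=MTCYAYP
pos 21: CCU -> P; peptide=MTCYAYPP
pos 24: UAU -> Y; peptide=MTCYAYPPY
pos 27: AGA -> R; peptide=MTCYAYPPYR
pos 30: ACA -> T; peptide=MTCYAYPPYRT
pos 33: UAU -> Y; peptide=MTCYAYPPYRTY
pos 36: UAA -> STOP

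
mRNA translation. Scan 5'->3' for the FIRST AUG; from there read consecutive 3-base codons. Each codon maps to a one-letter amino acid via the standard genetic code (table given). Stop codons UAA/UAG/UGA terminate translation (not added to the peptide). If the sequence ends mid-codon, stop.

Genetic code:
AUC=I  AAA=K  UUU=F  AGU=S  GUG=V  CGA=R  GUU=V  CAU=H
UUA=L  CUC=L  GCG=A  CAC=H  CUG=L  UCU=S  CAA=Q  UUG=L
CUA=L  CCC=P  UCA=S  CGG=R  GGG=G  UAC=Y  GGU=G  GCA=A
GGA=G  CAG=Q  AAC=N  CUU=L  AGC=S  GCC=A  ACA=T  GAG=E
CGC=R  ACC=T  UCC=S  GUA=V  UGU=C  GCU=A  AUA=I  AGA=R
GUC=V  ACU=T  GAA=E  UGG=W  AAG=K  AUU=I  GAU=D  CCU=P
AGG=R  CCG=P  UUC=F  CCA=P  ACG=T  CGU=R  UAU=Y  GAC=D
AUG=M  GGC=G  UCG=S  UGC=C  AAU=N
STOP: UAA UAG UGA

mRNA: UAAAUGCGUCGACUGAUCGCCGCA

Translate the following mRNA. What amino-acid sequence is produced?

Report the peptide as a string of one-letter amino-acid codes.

start AUG at pos 3
pos 3: AUG -> M; peptide=M
pos 6: CGU -> R; peptide=MR
pos 9: CGA -> R; peptide=MRR
pos 12: CUG -> L; peptide=MRRL
pos 15: AUC -> I; peptide=MRRLI
pos 18: GCC -> A; peptide=MRRLIA
pos 21: GCA -> A; peptide=MRRLIAA
pos 24: only 0 nt remain (<3), stop (end of mRNA)

Answer: MRRLIAA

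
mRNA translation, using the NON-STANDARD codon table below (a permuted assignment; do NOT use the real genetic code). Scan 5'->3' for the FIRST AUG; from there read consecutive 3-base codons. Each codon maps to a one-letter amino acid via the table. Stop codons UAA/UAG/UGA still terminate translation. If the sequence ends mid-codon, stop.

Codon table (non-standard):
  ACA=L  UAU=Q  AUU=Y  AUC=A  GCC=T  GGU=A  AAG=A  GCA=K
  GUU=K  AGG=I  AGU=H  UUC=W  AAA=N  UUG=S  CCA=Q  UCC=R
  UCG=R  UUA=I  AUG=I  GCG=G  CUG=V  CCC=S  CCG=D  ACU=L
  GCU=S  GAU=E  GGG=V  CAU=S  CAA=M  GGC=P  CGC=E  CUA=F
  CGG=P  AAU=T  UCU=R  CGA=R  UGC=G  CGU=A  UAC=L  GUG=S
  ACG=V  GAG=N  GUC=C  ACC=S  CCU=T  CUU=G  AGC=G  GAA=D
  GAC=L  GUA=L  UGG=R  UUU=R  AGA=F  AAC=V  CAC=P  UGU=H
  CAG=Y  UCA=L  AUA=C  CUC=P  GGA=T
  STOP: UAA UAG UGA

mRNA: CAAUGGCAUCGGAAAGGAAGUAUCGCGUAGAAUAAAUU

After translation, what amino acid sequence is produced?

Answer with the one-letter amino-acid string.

Answer: IKRDIAQELD

Derivation:
start AUG at pos 2
pos 2: AUG -> I; peptide=I
pos 5: GCA -> K; peptide=IK
pos 8: UCG -> R; peptide=IKR
pos 11: GAA -> D; peptide=IKRD
pos 14: AGG -> I; peptide=IKRDI
pos 17: AAG -> A; peptide=IKRDIA
pos 20: UAU -> Q; peptide=IKRDIAQ
pos 23: CGC -> E; peptide=IKRDIAQE
pos 26: GUA -> L; peptide=IKRDIAQEL
pos 29: GAA -> D; peptide=IKRDIAQELD
pos 32: UAA -> STOP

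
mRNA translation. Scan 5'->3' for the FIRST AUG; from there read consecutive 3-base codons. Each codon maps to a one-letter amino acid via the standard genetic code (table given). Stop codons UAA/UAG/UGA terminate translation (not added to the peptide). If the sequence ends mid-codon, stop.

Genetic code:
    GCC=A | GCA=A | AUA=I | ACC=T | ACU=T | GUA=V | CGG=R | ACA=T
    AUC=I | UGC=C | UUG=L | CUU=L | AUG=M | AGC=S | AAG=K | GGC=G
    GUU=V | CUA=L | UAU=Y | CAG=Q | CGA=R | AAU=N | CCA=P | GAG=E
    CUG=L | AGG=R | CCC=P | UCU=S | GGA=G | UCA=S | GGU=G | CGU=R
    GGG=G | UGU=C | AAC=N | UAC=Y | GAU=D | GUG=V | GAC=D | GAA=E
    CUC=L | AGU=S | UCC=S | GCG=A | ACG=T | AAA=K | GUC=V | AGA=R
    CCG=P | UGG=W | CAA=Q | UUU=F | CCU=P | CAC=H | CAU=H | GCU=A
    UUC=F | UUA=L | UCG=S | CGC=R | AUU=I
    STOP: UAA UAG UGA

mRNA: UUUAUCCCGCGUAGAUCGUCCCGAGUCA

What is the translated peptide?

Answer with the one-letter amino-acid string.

Answer: (empty: no AUG start codon)

Derivation:
no AUG start codon found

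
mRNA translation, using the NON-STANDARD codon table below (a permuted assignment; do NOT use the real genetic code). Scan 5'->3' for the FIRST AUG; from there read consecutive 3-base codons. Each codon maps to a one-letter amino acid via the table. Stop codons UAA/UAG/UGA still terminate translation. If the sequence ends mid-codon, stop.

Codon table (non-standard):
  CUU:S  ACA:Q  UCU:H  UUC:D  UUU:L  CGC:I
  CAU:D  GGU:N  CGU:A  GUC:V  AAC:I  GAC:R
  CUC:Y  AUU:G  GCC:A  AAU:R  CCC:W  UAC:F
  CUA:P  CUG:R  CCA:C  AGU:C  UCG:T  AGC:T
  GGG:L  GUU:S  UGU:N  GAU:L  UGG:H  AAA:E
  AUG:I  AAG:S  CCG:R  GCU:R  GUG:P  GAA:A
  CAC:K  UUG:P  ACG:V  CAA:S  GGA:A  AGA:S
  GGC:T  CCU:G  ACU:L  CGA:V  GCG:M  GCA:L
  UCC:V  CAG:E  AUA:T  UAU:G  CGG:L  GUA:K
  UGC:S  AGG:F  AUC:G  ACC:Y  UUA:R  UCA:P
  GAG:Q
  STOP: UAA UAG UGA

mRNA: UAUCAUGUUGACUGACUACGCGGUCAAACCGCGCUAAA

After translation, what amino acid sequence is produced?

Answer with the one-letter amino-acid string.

start AUG at pos 4
pos 4: AUG -> I; peptide=I
pos 7: UUG -> P; peptide=IP
pos 10: ACU -> L; peptide=IPL
pos 13: GAC -> R; peptide=IPLR
pos 16: UAC -> F; peptide=IPLRF
pos 19: GCG -> M; peptide=IPLRFM
pos 22: GUC -> V; peptide=IPLRFMV
pos 25: AAA -> E; peptide=IPLRFMVE
pos 28: CCG -> R; peptide=IPLRFMVER
pos 31: CGC -> I; peptide=IPLRFMVERI
pos 34: UAA -> STOP

Answer: IPLRFMVERI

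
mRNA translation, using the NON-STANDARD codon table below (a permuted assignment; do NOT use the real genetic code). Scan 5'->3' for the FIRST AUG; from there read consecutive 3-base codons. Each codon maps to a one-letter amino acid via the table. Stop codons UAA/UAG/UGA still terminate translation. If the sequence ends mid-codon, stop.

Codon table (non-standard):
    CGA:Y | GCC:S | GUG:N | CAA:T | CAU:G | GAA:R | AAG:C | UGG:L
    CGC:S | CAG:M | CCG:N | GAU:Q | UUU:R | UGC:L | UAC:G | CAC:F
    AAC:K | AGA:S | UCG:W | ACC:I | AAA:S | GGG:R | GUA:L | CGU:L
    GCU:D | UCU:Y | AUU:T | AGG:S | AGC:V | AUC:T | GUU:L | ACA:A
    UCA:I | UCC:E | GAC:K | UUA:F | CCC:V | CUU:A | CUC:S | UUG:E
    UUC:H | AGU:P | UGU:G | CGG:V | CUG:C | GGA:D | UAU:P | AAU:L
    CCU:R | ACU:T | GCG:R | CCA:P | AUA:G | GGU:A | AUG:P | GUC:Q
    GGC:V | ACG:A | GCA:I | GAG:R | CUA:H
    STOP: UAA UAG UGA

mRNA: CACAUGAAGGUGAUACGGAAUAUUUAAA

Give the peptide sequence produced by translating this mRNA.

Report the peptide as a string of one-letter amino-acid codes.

Answer: PCNGVLT

Derivation:
start AUG at pos 3
pos 3: AUG -> P; peptide=P
pos 6: AAG -> C; peptide=PC
pos 9: GUG -> N; peptide=PCN
pos 12: AUA -> G; peptide=PCNG
pos 15: CGG -> V; peptide=PCNGV
pos 18: AAU -> L; peptide=PCNGVL
pos 21: AUU -> T; peptide=PCNGVLT
pos 24: UAA -> STOP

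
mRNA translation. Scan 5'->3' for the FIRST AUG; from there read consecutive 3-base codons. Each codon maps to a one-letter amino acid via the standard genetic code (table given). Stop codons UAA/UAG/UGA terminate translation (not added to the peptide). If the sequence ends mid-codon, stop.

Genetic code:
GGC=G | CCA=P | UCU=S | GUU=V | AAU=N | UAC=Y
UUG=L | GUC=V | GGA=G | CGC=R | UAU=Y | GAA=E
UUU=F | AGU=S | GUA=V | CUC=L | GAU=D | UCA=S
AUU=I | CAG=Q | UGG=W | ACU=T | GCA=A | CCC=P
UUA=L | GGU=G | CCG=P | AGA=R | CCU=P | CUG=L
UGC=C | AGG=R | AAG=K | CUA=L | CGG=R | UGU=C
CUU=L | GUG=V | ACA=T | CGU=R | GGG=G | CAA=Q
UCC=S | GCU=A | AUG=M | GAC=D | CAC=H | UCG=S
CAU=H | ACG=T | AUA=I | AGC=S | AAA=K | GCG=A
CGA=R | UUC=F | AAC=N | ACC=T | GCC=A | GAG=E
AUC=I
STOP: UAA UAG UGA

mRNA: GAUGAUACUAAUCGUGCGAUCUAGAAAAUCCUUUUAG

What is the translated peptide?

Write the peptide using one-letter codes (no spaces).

Answer: MILIVRSRKSF

Derivation:
start AUG at pos 1
pos 1: AUG -> M; peptide=M
pos 4: AUA -> I; peptide=MI
pos 7: CUA -> L; peptide=MIL
pos 10: AUC -> I; peptide=MILI
pos 13: GUG -> V; peptide=MILIV
pos 16: CGA -> R; peptide=MILIVR
pos 19: UCU -> S; peptide=MILIVRS
pos 22: AGA -> R; peptide=MILIVRSR
pos 25: AAA -> K; peptide=MILIVRSRK
pos 28: UCC -> S; peptide=MILIVRSRKS
pos 31: UUU -> F; peptide=MILIVRSRKSF
pos 34: UAG -> STOP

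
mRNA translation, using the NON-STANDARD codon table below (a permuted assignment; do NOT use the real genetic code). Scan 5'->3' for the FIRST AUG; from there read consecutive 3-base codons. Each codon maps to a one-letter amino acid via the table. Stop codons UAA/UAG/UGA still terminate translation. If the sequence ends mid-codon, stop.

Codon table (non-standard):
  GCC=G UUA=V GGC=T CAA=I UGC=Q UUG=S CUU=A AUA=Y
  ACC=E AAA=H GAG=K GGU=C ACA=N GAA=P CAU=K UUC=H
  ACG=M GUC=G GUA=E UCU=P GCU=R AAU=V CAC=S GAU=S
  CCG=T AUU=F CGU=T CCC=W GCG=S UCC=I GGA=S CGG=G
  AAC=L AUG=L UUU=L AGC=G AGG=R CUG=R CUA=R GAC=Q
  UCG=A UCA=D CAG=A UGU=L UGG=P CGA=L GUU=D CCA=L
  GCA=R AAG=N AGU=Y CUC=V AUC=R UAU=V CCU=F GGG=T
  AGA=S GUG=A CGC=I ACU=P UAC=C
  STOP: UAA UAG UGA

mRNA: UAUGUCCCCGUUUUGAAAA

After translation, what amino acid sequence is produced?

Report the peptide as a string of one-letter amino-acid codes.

Answer: LITL

Derivation:
start AUG at pos 1
pos 1: AUG -> L; peptide=L
pos 4: UCC -> I; peptide=LI
pos 7: CCG -> T; peptide=LIT
pos 10: UUU -> L; peptide=LITL
pos 13: UGA -> STOP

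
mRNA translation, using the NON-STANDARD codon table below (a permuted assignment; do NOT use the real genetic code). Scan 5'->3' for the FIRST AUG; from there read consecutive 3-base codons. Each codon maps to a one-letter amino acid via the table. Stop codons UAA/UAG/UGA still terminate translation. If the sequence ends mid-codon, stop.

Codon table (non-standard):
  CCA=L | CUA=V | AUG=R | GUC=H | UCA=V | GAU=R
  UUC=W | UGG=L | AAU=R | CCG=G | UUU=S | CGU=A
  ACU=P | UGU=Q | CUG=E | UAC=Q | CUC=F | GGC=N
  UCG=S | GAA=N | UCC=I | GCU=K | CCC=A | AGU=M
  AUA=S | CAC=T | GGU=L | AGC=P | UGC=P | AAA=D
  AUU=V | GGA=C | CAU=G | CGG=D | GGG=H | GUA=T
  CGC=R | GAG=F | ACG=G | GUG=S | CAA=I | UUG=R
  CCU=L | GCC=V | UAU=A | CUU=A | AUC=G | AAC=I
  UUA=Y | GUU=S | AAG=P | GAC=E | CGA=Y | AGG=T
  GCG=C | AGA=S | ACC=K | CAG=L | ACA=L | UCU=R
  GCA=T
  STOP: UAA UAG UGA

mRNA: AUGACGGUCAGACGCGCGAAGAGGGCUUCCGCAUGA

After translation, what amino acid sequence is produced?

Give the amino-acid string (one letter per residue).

Answer: RGHSRCPTKIT

Derivation:
start AUG at pos 0
pos 0: AUG -> R; peptide=R
pos 3: ACG -> G; peptide=RG
pos 6: GUC -> H; peptide=RGH
pos 9: AGA -> S; peptide=RGHS
pos 12: CGC -> R; peptide=RGHSR
pos 15: GCG -> C; peptide=RGHSRC
pos 18: AAG -> P; peptide=RGHSRCP
pos 21: AGG -> T; peptide=RGHSRCPT
pos 24: GCU -> K; peptide=RGHSRCPTK
pos 27: UCC -> I; peptide=RGHSRCPTKI
pos 30: GCA -> T; peptide=RGHSRCPTKIT
pos 33: UGA -> STOP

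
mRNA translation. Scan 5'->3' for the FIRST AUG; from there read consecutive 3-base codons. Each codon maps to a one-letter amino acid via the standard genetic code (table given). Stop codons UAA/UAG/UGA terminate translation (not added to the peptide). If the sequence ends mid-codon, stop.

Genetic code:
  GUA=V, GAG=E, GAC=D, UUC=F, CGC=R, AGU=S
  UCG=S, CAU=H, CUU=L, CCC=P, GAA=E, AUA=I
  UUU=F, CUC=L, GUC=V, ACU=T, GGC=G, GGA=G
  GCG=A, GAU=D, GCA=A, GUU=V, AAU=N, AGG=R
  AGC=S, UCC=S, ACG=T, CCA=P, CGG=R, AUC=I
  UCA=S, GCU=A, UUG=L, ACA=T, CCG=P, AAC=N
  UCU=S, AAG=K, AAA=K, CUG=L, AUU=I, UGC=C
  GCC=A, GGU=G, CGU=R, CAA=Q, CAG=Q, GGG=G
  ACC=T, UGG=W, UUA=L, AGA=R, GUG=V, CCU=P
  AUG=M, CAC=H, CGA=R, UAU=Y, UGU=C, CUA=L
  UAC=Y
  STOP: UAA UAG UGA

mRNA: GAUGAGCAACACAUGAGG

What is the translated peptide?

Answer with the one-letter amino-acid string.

start AUG at pos 1
pos 1: AUG -> M; peptide=M
pos 4: AGC -> S; peptide=MS
pos 7: AAC -> N; peptide=MSN
pos 10: ACA -> T; peptide=MSNT
pos 13: UGA -> STOP

Answer: MSNT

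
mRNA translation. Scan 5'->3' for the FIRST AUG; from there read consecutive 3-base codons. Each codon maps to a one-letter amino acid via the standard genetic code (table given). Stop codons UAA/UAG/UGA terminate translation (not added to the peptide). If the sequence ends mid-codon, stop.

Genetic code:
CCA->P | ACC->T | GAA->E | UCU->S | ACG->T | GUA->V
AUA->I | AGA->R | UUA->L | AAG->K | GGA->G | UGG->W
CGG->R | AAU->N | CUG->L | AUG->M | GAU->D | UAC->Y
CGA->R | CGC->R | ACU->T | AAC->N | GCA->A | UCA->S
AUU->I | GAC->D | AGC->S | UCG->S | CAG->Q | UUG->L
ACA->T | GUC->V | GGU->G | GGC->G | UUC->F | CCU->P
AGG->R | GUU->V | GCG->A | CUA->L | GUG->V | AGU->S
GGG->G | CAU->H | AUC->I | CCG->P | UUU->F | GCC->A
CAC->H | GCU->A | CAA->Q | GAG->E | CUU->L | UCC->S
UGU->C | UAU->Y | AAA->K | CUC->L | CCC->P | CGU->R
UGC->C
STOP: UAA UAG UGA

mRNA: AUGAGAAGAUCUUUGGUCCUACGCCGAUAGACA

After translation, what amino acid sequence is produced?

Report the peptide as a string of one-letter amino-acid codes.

start AUG at pos 0
pos 0: AUG -> M; peptide=M
pos 3: AGA -> R; peptide=MR
pos 6: AGA -> R; peptide=MRR
pos 9: UCU -> S; peptide=MRRS
pos 12: UUG -> L; peptide=MRRSL
pos 15: GUC -> V; peptide=MRRSLV
pos 18: CUA -> L; peptide=MRRSLVL
pos 21: CGC -> R; peptide=MRRSLVLR
pos 24: CGA -> R; peptide=MRRSLVLRR
pos 27: UAG -> STOP

Answer: MRRSLVLRR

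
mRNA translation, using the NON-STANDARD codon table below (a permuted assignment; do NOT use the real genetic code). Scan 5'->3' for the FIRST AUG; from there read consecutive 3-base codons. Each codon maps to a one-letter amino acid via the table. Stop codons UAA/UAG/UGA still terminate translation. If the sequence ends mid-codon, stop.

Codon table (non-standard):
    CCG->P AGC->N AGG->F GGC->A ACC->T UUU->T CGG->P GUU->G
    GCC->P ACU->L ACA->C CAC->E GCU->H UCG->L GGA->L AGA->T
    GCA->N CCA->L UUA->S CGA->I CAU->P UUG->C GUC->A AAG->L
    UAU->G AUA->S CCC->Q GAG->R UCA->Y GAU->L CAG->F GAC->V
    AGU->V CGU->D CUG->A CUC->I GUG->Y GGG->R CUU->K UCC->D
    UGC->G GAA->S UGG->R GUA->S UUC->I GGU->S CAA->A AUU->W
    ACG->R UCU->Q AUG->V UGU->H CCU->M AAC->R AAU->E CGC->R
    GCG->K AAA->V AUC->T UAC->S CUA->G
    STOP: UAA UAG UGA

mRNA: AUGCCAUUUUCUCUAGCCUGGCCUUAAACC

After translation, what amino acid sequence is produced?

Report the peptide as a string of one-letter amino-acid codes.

start AUG at pos 0
pos 0: AUG -> V; peptide=V
pos 3: CCA -> L; peptide=VL
pos 6: UUU -> T; peptide=VLT
pos 9: UCU -> Q; peptide=VLTQ
pos 12: CUA -> G; peptide=VLTQG
pos 15: GCC -> P; peptide=VLTQGP
pos 18: UGG -> R; peptide=VLTQGPR
pos 21: CCU -> M; peptide=VLTQGPRM
pos 24: UAA -> STOP

Answer: VLTQGPRM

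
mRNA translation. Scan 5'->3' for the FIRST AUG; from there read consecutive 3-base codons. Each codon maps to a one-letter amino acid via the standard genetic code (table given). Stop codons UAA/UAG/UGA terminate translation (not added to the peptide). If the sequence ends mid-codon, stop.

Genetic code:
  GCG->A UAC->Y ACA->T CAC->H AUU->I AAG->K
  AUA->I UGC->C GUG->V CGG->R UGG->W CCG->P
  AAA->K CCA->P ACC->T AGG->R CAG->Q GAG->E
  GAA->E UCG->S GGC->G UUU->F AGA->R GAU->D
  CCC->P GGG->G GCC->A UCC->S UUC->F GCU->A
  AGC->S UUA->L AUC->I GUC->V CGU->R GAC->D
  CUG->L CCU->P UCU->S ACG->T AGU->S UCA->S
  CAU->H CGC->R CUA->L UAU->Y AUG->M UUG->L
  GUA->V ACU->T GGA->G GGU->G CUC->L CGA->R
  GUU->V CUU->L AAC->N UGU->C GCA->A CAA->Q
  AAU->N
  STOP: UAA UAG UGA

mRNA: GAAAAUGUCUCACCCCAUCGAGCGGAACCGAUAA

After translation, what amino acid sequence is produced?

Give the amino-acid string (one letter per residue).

start AUG at pos 4
pos 4: AUG -> M; peptide=M
pos 7: UCU -> S; peptide=MS
pos 10: CAC -> H; peptide=MSH
pos 13: CCC -> P; peptide=MSHP
pos 16: AUC -> I; peptide=MSHPI
pos 19: GAG -> E; peptide=MSHPIE
pos 22: CGG -> R; peptide=MSHPIER
pos 25: AAC -> N; peptide=MSHPIERN
pos 28: CGA -> R; peptide=MSHPIERNR
pos 31: UAA -> STOP

Answer: MSHPIERNR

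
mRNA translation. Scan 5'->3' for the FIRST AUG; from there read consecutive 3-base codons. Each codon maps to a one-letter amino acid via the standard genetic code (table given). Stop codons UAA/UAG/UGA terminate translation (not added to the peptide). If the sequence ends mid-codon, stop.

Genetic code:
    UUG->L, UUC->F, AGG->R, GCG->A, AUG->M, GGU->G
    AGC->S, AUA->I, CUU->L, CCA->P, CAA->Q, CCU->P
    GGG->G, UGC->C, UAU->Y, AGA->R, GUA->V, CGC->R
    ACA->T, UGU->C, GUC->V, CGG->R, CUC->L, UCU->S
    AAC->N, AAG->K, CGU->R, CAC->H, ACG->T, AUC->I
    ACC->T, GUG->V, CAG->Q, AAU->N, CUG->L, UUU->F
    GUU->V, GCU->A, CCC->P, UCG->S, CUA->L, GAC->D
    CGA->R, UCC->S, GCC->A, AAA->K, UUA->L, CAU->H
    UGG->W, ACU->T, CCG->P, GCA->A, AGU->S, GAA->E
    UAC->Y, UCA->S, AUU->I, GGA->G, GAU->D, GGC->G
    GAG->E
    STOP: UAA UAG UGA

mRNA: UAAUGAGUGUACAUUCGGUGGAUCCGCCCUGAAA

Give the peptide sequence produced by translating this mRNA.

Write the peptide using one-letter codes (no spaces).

start AUG at pos 2
pos 2: AUG -> M; peptide=M
pos 5: AGU -> S; peptide=MS
pos 8: GUA -> V; peptide=MSV
pos 11: CAU -> H; peptide=MSVH
pos 14: UCG -> S; peptide=MSVHS
pos 17: GUG -> V; peptide=MSVHSV
pos 20: GAU -> D; peptide=MSVHSVD
pos 23: CCG -> P; peptide=MSVHSVDP
pos 26: CCC -> P; peptide=MSVHSVDPP
pos 29: UGA -> STOP

Answer: MSVHSVDPP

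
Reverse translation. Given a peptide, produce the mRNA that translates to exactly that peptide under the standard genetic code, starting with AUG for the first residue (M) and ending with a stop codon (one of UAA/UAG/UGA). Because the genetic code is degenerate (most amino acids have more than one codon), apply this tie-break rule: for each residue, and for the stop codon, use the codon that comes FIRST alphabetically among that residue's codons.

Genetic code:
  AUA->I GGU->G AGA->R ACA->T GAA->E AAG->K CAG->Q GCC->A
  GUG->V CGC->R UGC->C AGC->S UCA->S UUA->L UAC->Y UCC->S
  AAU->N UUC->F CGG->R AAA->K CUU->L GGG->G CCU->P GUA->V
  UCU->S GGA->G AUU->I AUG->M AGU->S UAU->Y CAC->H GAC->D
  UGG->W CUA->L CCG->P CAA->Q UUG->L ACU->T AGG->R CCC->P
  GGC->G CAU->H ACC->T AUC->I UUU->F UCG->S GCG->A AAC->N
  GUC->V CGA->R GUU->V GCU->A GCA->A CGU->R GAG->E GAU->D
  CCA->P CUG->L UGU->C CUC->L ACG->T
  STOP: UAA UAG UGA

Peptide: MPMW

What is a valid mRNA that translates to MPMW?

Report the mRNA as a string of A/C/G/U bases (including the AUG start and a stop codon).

residue 1: M -> AUG (start codon)
residue 2: P codons sorted = CCA,CCC,CCG,CCU -> pick first = CCA
residue 3: M -> AUG (only codon)
residue 4: W -> UGG (only codon)
terminator: stop codons sorted = UAA,UAG,UGA -> pick first = UAA

Answer: mRNA: AUGCCAAUGUGGUAA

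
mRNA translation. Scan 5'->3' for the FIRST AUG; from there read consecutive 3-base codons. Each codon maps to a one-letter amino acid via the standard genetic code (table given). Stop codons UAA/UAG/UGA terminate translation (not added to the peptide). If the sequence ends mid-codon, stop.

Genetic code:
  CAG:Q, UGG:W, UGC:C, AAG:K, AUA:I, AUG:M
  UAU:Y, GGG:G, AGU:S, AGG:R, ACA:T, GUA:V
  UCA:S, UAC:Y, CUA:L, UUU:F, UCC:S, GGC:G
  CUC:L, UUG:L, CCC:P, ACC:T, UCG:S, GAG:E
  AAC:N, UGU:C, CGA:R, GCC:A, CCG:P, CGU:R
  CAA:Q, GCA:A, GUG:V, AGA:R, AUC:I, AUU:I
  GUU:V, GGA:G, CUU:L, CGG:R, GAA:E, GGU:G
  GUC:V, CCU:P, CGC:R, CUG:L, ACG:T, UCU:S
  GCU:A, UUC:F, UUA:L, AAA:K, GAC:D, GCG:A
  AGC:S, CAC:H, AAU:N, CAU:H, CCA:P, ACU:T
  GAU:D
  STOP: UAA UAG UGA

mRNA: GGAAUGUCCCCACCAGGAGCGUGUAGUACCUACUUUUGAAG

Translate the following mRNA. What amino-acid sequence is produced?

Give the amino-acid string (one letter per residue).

start AUG at pos 3
pos 3: AUG -> M; peptide=M
pos 6: UCC -> S; peptide=MS
pos 9: CCA -> P; peptide=MSP
pos 12: CCA -> P; peptide=MSPP
pos 15: GGA -> G; peptide=MSPPG
pos 18: GCG -> A; peptide=MSPPGA
pos 21: UGU -> C; peptide=MSPPGAC
pos 24: AGU -> S; peptide=MSPPGACS
pos 27: ACC -> T; peptide=MSPPGACST
pos 30: UAC -> Y; peptide=MSPPGACSTY
pos 33: UUU -> F; peptide=MSPPGACSTYF
pos 36: UGA -> STOP

Answer: MSPPGACSTYF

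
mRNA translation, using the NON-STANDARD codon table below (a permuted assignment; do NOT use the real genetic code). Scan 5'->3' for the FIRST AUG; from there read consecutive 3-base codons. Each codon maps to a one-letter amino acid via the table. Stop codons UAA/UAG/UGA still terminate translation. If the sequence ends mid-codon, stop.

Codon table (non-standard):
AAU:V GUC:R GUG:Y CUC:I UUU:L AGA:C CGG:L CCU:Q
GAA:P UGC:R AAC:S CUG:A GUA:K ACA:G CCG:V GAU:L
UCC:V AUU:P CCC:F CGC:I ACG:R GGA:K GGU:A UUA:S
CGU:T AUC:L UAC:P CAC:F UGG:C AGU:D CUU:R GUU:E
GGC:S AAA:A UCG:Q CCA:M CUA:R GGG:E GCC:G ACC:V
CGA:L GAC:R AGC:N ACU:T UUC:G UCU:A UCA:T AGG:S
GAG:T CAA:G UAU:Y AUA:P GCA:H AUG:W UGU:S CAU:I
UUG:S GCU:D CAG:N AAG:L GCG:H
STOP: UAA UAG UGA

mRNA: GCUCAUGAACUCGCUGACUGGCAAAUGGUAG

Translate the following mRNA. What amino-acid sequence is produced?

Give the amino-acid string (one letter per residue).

Answer: WSQATSAC

Derivation:
start AUG at pos 4
pos 4: AUG -> W; peptide=W
pos 7: AAC -> S; peptide=WS
pos 10: UCG -> Q; peptide=WSQ
pos 13: CUG -> A; peptide=WSQA
pos 16: ACU -> T; peptide=WSQAT
pos 19: GGC -> S; peptide=WSQATS
pos 22: AAA -> A; peptide=WSQATSA
pos 25: UGG -> C; peptide=WSQATSAC
pos 28: UAG -> STOP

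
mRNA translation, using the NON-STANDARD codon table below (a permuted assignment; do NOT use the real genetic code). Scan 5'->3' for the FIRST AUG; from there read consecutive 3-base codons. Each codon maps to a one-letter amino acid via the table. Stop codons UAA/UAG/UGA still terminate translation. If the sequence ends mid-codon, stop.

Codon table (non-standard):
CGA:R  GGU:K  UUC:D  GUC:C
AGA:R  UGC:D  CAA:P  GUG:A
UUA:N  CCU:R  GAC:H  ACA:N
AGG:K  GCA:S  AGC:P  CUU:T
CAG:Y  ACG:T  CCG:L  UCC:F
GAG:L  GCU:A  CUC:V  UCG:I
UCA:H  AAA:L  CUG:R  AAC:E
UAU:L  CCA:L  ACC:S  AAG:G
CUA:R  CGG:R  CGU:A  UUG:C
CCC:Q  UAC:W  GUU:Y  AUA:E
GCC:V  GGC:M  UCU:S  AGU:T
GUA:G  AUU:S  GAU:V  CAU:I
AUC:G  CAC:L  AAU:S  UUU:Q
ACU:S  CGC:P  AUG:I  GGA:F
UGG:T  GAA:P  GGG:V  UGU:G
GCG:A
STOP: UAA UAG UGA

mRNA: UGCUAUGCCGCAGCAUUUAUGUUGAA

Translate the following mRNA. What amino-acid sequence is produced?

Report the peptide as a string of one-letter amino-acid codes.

start AUG at pos 4
pos 4: AUG -> I; peptide=I
pos 7: CCG -> L; peptide=IL
pos 10: CAG -> Y; peptide=ILY
pos 13: CAU -> I; peptide=ILYI
pos 16: UUA -> N; peptide=ILYIN
pos 19: UGU -> G; peptide=ILYING
pos 22: UGA -> STOP

Answer: ILYING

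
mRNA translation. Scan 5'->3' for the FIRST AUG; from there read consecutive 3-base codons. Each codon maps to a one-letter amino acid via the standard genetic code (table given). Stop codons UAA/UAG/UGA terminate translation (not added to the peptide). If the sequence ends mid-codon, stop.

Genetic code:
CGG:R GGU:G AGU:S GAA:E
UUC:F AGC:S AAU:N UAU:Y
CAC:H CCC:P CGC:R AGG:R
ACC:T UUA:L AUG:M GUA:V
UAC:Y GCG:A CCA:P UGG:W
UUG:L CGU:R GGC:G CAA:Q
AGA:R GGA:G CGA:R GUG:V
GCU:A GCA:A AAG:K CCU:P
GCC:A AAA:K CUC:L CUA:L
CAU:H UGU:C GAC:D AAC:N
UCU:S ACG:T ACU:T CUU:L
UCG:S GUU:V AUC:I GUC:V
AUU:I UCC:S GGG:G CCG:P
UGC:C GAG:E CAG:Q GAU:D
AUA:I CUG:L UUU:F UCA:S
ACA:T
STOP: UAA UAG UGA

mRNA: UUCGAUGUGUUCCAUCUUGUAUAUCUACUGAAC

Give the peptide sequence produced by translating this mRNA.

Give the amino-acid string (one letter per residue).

Answer: MCSILYIY

Derivation:
start AUG at pos 4
pos 4: AUG -> M; peptide=M
pos 7: UGU -> C; peptide=MC
pos 10: UCC -> S; peptide=MCS
pos 13: AUC -> I; peptide=MCSI
pos 16: UUG -> L; peptide=MCSIL
pos 19: UAU -> Y; peptide=MCSILY
pos 22: AUC -> I; peptide=MCSILYI
pos 25: UAC -> Y; peptide=MCSILYIY
pos 28: UGA -> STOP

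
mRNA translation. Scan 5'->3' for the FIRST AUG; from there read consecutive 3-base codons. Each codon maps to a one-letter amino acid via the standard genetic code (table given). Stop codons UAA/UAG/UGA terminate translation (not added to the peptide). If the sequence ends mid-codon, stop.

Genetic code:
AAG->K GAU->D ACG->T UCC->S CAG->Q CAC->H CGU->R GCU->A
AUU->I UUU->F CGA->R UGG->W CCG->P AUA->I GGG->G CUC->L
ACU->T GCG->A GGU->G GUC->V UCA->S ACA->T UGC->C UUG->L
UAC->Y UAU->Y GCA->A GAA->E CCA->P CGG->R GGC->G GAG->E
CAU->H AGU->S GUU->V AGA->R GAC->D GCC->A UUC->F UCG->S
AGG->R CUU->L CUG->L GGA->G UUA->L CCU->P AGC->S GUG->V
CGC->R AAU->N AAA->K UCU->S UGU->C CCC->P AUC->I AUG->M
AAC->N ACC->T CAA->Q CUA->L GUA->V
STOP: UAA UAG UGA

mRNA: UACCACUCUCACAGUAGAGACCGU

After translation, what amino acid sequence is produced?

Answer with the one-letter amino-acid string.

no AUG start codon found

Answer: (empty: no AUG start codon)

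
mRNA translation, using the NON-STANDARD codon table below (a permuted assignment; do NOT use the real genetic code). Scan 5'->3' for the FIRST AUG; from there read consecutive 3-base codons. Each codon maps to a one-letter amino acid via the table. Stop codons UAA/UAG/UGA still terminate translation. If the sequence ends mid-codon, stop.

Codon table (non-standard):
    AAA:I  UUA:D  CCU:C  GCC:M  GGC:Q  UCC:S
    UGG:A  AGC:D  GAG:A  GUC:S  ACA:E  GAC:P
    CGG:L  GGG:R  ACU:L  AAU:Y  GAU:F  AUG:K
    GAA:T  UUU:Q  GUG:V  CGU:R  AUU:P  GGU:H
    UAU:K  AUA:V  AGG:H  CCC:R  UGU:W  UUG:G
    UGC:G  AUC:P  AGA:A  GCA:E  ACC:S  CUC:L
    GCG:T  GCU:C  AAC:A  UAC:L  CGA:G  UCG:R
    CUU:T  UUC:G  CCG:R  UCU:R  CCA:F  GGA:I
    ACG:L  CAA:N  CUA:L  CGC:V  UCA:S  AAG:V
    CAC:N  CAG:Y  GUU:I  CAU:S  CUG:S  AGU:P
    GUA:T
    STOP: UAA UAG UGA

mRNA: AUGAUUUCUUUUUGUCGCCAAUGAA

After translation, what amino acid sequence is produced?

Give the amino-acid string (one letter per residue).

Answer: KPRQWVN

Derivation:
start AUG at pos 0
pos 0: AUG -> K; peptide=K
pos 3: AUU -> P; peptide=KP
pos 6: UCU -> R; peptide=KPR
pos 9: UUU -> Q; peptide=KPRQ
pos 12: UGU -> W; peptide=KPRQW
pos 15: CGC -> V; peptide=KPRQWV
pos 18: CAA -> N; peptide=KPRQWVN
pos 21: UGA -> STOP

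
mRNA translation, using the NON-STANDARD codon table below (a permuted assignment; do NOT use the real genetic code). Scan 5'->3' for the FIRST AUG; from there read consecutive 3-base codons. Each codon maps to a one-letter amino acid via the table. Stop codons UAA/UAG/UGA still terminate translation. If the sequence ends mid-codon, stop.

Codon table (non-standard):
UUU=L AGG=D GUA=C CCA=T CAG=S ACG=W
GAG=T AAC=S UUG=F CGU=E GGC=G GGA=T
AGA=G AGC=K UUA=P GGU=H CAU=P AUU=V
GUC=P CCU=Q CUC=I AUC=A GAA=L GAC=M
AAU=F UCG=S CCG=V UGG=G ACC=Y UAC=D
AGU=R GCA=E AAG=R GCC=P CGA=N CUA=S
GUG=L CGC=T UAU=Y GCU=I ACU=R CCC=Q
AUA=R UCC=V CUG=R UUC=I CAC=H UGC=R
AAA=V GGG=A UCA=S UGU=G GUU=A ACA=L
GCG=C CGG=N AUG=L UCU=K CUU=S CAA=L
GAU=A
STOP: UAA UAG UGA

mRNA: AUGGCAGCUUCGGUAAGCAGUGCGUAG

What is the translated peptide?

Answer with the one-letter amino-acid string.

start AUG at pos 0
pos 0: AUG -> L; peptide=L
pos 3: GCA -> E; peptide=LE
pos 6: GCU -> I; peptide=LEI
pos 9: UCG -> S; peptide=LEIS
pos 12: GUA -> C; peptide=LEISC
pos 15: AGC -> K; peptide=LEISCK
pos 18: AGU -> R; peptide=LEISCKR
pos 21: GCG -> C; peptide=LEISCKRC
pos 24: UAG -> STOP

Answer: LEISCKRC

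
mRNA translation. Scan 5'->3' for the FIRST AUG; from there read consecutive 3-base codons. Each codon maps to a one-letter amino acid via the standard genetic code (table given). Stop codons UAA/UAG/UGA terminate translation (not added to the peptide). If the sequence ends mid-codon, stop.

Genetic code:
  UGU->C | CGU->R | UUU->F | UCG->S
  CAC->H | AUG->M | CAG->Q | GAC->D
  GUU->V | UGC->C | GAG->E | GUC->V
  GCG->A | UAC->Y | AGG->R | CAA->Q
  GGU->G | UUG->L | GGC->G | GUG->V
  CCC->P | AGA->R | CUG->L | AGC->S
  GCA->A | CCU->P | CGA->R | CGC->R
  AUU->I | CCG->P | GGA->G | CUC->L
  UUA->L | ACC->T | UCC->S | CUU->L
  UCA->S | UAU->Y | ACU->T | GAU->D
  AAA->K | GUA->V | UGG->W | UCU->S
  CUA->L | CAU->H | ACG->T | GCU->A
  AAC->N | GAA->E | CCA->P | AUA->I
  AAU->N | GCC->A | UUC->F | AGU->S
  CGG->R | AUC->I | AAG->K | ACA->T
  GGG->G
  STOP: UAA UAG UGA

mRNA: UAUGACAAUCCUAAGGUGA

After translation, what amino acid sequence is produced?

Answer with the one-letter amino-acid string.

start AUG at pos 1
pos 1: AUG -> M; peptide=M
pos 4: ACA -> T; peptide=MT
pos 7: AUC -> I; peptide=MTI
pos 10: CUA -> L; peptide=MTIL
pos 13: AGG -> R; peptide=MTILR
pos 16: UGA -> STOP

Answer: MTILR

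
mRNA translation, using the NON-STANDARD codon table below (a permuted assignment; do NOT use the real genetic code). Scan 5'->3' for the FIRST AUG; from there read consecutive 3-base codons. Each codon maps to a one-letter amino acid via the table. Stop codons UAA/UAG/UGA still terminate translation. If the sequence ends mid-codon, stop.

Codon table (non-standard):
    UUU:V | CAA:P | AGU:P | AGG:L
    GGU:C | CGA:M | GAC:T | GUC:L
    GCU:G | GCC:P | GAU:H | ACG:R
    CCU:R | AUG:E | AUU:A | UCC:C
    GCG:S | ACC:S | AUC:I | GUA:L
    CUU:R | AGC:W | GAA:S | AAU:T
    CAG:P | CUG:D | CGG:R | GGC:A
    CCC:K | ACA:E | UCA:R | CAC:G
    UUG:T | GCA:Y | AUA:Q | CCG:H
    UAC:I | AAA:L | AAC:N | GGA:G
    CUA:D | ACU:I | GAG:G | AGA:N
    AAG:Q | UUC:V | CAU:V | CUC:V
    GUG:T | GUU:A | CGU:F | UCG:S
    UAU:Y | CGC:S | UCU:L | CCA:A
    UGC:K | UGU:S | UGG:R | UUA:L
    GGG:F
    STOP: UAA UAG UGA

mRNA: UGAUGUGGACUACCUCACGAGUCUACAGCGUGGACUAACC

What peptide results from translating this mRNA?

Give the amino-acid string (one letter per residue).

start AUG at pos 2
pos 2: AUG -> E; peptide=E
pos 5: UGG -> R; peptide=ER
pos 8: ACU -> I; peptide=ERI
pos 11: ACC -> S; peptide=ERIS
pos 14: UCA -> R; peptide=ERISR
pos 17: CGA -> M; peptide=ERISRM
pos 20: GUC -> L; peptide=ERISRML
pos 23: UAC -> I; peptide=ERISRMLI
pos 26: AGC -> W; peptide=ERISRMLIW
pos 29: GUG -> T; peptide=ERISRMLIWT
pos 32: GAC -> T; peptide=ERISRMLIWTT
pos 35: UAA -> STOP

Answer: ERISRMLIWTT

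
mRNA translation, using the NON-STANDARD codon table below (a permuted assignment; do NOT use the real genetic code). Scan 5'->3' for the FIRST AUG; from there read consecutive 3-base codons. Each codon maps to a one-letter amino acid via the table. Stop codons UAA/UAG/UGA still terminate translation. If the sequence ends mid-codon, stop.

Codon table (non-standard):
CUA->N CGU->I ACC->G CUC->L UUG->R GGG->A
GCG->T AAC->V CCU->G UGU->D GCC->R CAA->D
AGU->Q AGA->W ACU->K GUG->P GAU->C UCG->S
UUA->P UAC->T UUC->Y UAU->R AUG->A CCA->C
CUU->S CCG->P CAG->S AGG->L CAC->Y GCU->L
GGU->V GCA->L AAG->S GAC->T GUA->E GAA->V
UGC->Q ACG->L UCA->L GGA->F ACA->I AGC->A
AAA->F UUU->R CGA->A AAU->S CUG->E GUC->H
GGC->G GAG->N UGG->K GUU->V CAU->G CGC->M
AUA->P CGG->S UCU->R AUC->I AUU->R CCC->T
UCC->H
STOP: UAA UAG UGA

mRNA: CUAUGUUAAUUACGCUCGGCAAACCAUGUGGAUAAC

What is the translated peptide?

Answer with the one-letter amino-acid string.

start AUG at pos 2
pos 2: AUG -> A; peptide=A
pos 5: UUA -> P; peptide=AP
pos 8: AUU -> R; peptide=APR
pos 11: ACG -> L; peptide=APRL
pos 14: CUC -> L; peptide=APRLL
pos 17: GGC -> G; peptide=APRLLG
pos 20: AAA -> F; peptide=APRLLGF
pos 23: CCA -> C; peptide=APRLLGFC
pos 26: UGU -> D; peptide=APRLLGFCD
pos 29: GGA -> F; peptide=APRLLGFCDF
pos 32: UAA -> STOP

Answer: APRLLGFCDF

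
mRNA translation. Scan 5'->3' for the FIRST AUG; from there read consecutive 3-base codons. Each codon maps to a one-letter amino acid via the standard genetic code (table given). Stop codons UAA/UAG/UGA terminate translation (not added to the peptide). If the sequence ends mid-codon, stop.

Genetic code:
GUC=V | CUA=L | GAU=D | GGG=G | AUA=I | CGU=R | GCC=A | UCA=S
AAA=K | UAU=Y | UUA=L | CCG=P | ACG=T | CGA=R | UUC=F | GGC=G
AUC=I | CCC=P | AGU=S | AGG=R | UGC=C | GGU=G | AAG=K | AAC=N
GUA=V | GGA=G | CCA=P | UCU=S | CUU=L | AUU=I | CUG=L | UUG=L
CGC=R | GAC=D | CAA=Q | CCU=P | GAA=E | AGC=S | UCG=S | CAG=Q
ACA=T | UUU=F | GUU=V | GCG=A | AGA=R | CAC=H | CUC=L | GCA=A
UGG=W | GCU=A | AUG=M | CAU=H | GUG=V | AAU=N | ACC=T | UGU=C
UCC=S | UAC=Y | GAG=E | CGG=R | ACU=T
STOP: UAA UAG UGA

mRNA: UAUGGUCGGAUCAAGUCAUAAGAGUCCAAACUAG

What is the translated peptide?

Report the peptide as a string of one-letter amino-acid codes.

Answer: MVGSSHKSPN

Derivation:
start AUG at pos 1
pos 1: AUG -> M; peptide=M
pos 4: GUC -> V; peptide=MV
pos 7: GGA -> G; peptide=MVG
pos 10: UCA -> S; peptide=MVGS
pos 13: AGU -> S; peptide=MVGSS
pos 16: CAU -> H; peptide=MVGSSH
pos 19: AAG -> K; peptide=MVGSSHK
pos 22: AGU -> S; peptide=MVGSSHKS
pos 25: CCA -> P; peptide=MVGSSHKSP
pos 28: AAC -> N; peptide=MVGSSHKSPN
pos 31: UAG -> STOP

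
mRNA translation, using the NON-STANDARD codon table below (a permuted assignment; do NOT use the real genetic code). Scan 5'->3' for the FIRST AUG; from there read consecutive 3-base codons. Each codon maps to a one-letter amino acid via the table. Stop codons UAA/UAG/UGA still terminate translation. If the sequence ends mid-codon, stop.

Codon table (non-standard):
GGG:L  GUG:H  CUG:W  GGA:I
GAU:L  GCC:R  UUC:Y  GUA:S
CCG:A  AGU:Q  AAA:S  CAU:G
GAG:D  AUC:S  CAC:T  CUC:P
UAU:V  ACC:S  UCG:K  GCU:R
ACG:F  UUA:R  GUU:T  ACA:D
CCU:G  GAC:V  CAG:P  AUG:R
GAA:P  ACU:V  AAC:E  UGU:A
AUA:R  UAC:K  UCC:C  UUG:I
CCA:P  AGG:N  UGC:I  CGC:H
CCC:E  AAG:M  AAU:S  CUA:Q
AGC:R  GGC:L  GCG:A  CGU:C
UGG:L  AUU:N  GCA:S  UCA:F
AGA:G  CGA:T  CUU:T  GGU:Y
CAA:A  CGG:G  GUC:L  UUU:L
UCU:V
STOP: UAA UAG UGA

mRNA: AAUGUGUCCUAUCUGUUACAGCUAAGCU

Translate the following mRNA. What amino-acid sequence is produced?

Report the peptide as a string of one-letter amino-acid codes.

start AUG at pos 1
pos 1: AUG -> R; peptide=R
pos 4: UGU -> A; peptide=RA
pos 7: CCU -> G; peptide=RAG
pos 10: AUC -> S; peptide=RAGS
pos 13: UGU -> A; peptide=RAGSA
pos 16: UAC -> K; peptide=RAGSAK
pos 19: AGC -> R; peptide=RAGSAKR
pos 22: UAA -> STOP

Answer: RAGSAKR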